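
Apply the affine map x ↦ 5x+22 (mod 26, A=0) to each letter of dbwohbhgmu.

lbcofbfaes

d(3): 5·3+22=37≡11 → l
b(1): 5·1+22=27≡1 → b
w(22): 5·22+22=132≡2 → c
o(14): 5·14+22=92≡14 → o
h(7): 5·7+22=57≡5 → f
b(1): 5·1+22=27≡1 → b
h(7): 5·7+22=57≡5 → f
g(6): 5·6+22=52≡0 → a
m(12): 5·12+22=82≡4 → e
u(20): 5·20+22=122≡18 → s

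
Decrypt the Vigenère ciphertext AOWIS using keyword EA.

WOSIO

Repeat the key across the ciphertext: EAEAE
A(0)−E(4): -4≡22 → W
O(14)−A(0): 14 → O
W(22)−E(4): 18 → S
I(8)−A(0): 8 → I
S(18)−E(4): 14 → O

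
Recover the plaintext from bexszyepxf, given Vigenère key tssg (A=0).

imfmggmjen

Repeat the key across the ciphertext: tssgtssgts
b(1)−t(19): -18≡8 → i
e(4)−s(18): -14≡12 → m
x(23)−s(18): 5 → f
s(18)−g(6): 12 → m
z(25)−t(19): 6 → g
y(24)−s(18): 6 → g
e(4)−s(18): -14≡12 → m
p(15)−g(6): 9 → j
x(23)−t(19): 4 → e
f(5)−s(18): -13≡13 → n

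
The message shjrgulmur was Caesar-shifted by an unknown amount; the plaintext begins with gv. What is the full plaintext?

From the crib: s(18)−g(6)=12, so the shift is 12.
Subtract 12 from each ciphertext letter:
s(18): 18−12=6 → g
h(7): 7−12=-5≡21 → v
j(9): 9−12=-3≡23 → x
r(17): 17−12=5 → f
g(6): 6−12=-6≡20 → u
u(20): 20−12=8 → i
l(11): 11−12=-1≡25 → z
m(12): 12−12=0 → a
u(20): 20−12=8 → i
r(17): 17−12=5 → f

gvxfuizaif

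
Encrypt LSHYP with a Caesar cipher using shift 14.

L(11): 11+14=25 → Z
S(18): 18+14=32≡6 → G
H(7): 7+14=21 → V
Y(24): 24+14=38≡12 → M
P(15): 15+14=29≡3 → D

ZGVMD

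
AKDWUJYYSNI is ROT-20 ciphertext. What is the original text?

A(0): 0−20=-20≡6 → G
K(10): 10−20=-10≡16 → Q
D(3): 3−20=-17≡9 → J
W(22): 22−20=2 → C
U(20): 20−20=0 → A
J(9): 9−20=-11≡15 → P
Y(24): 24−20=4 → E
Y(24): 24−20=4 → E
S(18): 18−20=-2≡24 → Y
N(13): 13−20=-7≡19 → T
I(8): 8−20=-12≡14 → O

GQJCAPEEYTO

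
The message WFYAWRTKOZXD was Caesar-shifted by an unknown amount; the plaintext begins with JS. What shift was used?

From the crib: W(22)−J(9)=13, so the shift is 13.

13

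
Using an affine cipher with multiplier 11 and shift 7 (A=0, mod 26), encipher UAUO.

U(20): 11·20+7=227≡19 → T
A(0): 11·0+7=7 → H
U(20): 11·20+7=227≡19 → T
O(14): 11·14+7=161≡5 → F

THTF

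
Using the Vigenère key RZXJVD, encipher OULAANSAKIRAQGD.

FTIJVQJZHRMDHFA

Repeat the key across the message: RZXJVDRZXJVDRZX
O(14)+R(17): 31≡5 → F
U(20)+Z(25): 45≡19 → T
L(11)+X(23): 34≡8 → I
A(0)+J(9): 9 → J
A(0)+V(21): 21 → V
N(13)+D(3): 16 → Q
S(18)+R(17): 35≡9 → J
A(0)+Z(25): 25 → Z
K(10)+X(23): 33≡7 → H
I(8)+J(9): 17 → R
R(17)+V(21): 38≡12 → M
A(0)+D(3): 3 → D
Q(16)+R(17): 33≡7 → H
G(6)+Z(25): 31≡5 → F
D(3)+X(23): 26≡0 → A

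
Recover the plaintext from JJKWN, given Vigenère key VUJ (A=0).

Repeat the key across the ciphertext: VUJVU
J(9)−V(21): -12≡14 → O
J(9)−U(20): -11≡15 → P
K(10)−J(9): 1 → B
W(22)−V(21): 1 → B
N(13)−U(20): -7≡19 → T

OPBBT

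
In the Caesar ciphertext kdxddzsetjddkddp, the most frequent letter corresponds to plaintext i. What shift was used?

21

The most frequent ciphertext letter is d (appears 7 times).
d is position 3; i is position 8.
Shift = -5≡21.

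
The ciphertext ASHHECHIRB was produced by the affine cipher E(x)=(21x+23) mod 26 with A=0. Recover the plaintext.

The inverse of 21 mod 26 is 5, since 21·5=105≡1. Apply D(y)=5·(y−23) mod 26:
A(0): 5·(0−23)=-115≡15 → P
S(18): 5·(18−23)=-25≡1 → B
H(7): 5·(7−23)=-80≡24 → Y
H(7): 5·(7−23)=-80≡24 → Y
E(4): 5·(4−23)=-95≡9 → J
C(2): 5·(2−23)=-105≡25 → Z
H(7): 5·(7−23)=-80≡24 → Y
I(8): 5·(8−23)=-75≡3 → D
R(17): 5·(17−23)=-30≡22 → W
B(1): 5·(1−23)=-110≡20 → U

PBYYJZYDWU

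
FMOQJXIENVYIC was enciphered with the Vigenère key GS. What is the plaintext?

ZUIYDFCMHDSQW

Repeat the key across the ciphertext: GSGSGSGSGSGSG
F(5)−G(6): -1≡25 → Z
M(12)−S(18): -6≡20 → U
O(14)−G(6): 8 → I
Q(16)−S(18): -2≡24 → Y
J(9)−G(6): 3 → D
X(23)−S(18): 5 → F
I(8)−G(6): 2 → C
E(4)−S(18): -14≡12 → M
N(13)−G(6): 7 → H
V(21)−S(18): 3 → D
Y(24)−G(6): 18 → S
I(8)−S(18): -10≡16 → Q
C(2)−G(6): -4≡22 → W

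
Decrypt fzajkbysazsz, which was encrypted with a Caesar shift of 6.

f(5): 5−6=-1≡25 → z
z(25): 25−6=19 → t
a(0): 0−6=-6≡20 → u
j(9): 9−6=3 → d
k(10): 10−6=4 → e
b(1): 1−6=-5≡21 → v
y(24): 24−6=18 → s
s(18): 18−6=12 → m
a(0): 0−6=-6≡20 → u
z(25): 25−6=19 → t
s(18): 18−6=12 → m
z(25): 25−6=19 → t

ztudevsmutmt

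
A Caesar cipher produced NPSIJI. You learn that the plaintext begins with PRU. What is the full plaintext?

PRUKLK

From the crib: N(13)−P(15)=-2≡24, so the shift is 24.
Subtract 24 from each ciphertext letter:
N(13): 13−24=-11≡15 → P
P(15): 15−24=-9≡17 → R
S(18): 18−24=-6≡20 → U
I(8): 8−24=-16≡10 → K
J(9): 9−24=-15≡11 → L
I(8): 8−24=-16≡10 → K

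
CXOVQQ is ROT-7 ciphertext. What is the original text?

VQHOJJ

C(2): 2−7=-5≡21 → V
X(23): 23−7=16 → Q
O(14): 14−7=7 → H
V(21): 21−7=14 → O
Q(16): 16−7=9 → J
Q(16): 16−7=9 → J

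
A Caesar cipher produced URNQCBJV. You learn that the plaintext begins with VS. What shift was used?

From the crib: U(20)−V(21)=-1≡25, so the shift is 25.

25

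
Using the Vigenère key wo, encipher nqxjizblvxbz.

Repeat the key across the message: wowowowowowo
n(13)+w(22): 35≡9 → j
q(16)+o(14): 30≡4 → e
x(23)+w(22): 45≡19 → t
j(9)+o(14): 23 → x
i(8)+w(22): 30≡4 → e
z(25)+o(14): 39≡13 → n
b(1)+w(22): 23 → x
l(11)+o(14): 25 → z
v(21)+w(22): 43≡17 → r
x(23)+o(14): 37≡11 → l
b(1)+w(22): 23 → x
z(25)+o(14): 39≡13 → n

jetxenxzrlxn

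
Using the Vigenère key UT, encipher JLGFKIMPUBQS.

DEAYEBGIOUKL

Repeat the key across the message: UTUTUTUTUTUT
J(9)+U(20): 29≡3 → D
L(11)+T(19): 30≡4 → E
G(6)+U(20): 26≡0 → A
F(5)+T(19): 24 → Y
K(10)+U(20): 30≡4 → E
I(8)+T(19): 27≡1 → B
M(12)+U(20): 32≡6 → G
P(15)+T(19): 34≡8 → I
U(20)+U(20): 40≡14 → O
B(1)+T(19): 20 → U
Q(16)+U(20): 36≡10 → K
S(18)+T(19): 37≡11 → L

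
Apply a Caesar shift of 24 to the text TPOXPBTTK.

RNMVNZRRI

T(19): 19+24=43≡17 → R
P(15): 15+24=39≡13 → N
O(14): 14+24=38≡12 → M
X(23): 23+24=47≡21 → V
P(15): 15+24=39≡13 → N
B(1): 1+24=25 → Z
T(19): 19+24=43≡17 → R
T(19): 19+24=43≡17 → R
K(10): 10+24=34≡8 → I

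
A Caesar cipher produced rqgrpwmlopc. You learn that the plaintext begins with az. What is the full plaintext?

azpayfvuxyl

From the crib: r(17)−a(0)=17, so the shift is 17.
Subtract 17 from each ciphertext letter:
r(17): 17−17=0 → a
q(16): 16−17=-1≡25 → z
g(6): 6−17=-11≡15 → p
r(17): 17−17=0 → a
p(15): 15−17=-2≡24 → y
w(22): 22−17=5 → f
m(12): 12−17=-5≡21 → v
l(11): 11−17=-6≡20 → u
o(14): 14−17=-3≡23 → x
p(15): 15−17=-2≡24 → y
c(2): 2−17=-15≡11 → l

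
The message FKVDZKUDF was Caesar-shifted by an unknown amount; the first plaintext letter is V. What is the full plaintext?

From the crib: F(5)−V(21)=-16≡10, so the shift is 10.
Subtract 10 from each ciphertext letter:
F(5): 5−10=-5≡21 → V
K(10): 10−10=0 → A
V(21): 21−10=11 → L
D(3): 3−10=-7≡19 → T
Z(25): 25−10=15 → P
K(10): 10−10=0 → A
U(20): 20−10=10 → K
D(3): 3−10=-7≡19 → T
F(5): 5−10=-5≡21 → V

VALTPAKTV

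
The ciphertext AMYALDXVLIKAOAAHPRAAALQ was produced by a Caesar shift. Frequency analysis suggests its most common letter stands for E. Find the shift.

The most frequent ciphertext letter is A (appears 8 times).
A is position 0; E is position 4.
Shift = -4≡22.

22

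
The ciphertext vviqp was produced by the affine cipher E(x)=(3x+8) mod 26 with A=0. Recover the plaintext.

nnaul

The inverse of 3 mod 26 is 9, since 3·9=27≡1. Apply D(y)=9·(y−8) mod 26:
v(21): 9·(21−8)=117≡13 → n
v(21): 9·(21−8)=117≡13 → n
i(8): 9·(8−8)=0 → a
q(16): 9·(16−8)=72≡20 → u
p(15): 9·(15−8)=63≡11 → l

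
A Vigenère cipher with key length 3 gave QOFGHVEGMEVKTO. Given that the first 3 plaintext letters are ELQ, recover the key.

MDP

Subtract each crib letter from the matching ciphertext letter (mod 26):
Q(16)−E(4)=12 → M
O(14)−L(11)=3 → D
F(5)−Q(16)=-11≡15 → P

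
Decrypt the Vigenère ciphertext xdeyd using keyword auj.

Repeat the key across the ciphertext: aujau
x(23)−a(0): 23 → x
d(3)−u(20): -17≡9 → j
e(4)−j(9): -5≡21 → v
y(24)−a(0): 24 → y
d(3)−u(20): -17≡9 → j

xjvyj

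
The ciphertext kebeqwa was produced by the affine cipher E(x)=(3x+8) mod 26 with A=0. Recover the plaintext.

The inverse of 3 mod 26 is 9, since 3·9=27≡1. Apply D(y)=9·(y−8) mod 26:
k(10): 9·(10−8)=18 → s
e(4): 9·(4−8)=-36≡16 → q
b(1): 9·(1−8)=-63≡15 → p
e(4): 9·(4−8)=-36≡16 → q
q(16): 9·(16−8)=72≡20 → u
w(22): 9·(22−8)=126≡22 → w
a(0): 9·(0−8)=-72≡6 → g

sqpquwg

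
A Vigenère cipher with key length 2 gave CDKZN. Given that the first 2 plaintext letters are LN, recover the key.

Subtract each crib letter from the matching ciphertext letter (mod 26):
C(2)−L(11)=-9≡17 → R
D(3)−N(13)=-10≡16 → Q

RQ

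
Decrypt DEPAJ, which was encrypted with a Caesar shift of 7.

D(3): 3−7=-4≡22 → W
E(4): 4−7=-3≡23 → X
P(15): 15−7=8 → I
A(0): 0−7=-7≡19 → T
J(9): 9−7=2 → C

WXITC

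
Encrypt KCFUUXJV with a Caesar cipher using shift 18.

K(10): 10+18=28≡2 → C
C(2): 2+18=20 → U
F(5): 5+18=23 → X
U(20): 20+18=38≡12 → M
U(20): 20+18=38≡12 → M
X(23): 23+18=41≡15 → P
J(9): 9+18=27≡1 → B
V(21): 21+18=39≡13 → N

CUXMMPBN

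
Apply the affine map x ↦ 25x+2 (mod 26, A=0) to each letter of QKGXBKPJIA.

MSWFBSNTUC

Q(16): 25·16+2=402≡12 → M
K(10): 25·10+2=252≡18 → S
G(6): 25·6+2=152≡22 → W
X(23): 25·23+2=577≡5 → F
B(1): 25·1+2=27≡1 → B
K(10): 25·10+2=252≡18 → S
P(15): 25·15+2=377≡13 → N
J(9): 25·9+2=227≡19 → T
I(8): 25·8+2=202≡20 → U
A(0): 25·0+2=2 → C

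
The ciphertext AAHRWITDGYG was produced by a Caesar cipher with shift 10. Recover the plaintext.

A(0): 0−10=-10≡16 → Q
A(0): 0−10=-10≡16 → Q
H(7): 7−10=-3≡23 → X
R(17): 17−10=7 → H
W(22): 22−10=12 → M
I(8): 8−10=-2≡24 → Y
T(19): 19−10=9 → J
D(3): 3−10=-7≡19 → T
G(6): 6−10=-4≡22 → W
Y(24): 24−10=14 → O
G(6): 6−10=-4≡22 → W

QQXHMYJTWOW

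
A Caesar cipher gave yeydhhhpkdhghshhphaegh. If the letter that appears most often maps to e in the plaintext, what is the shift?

The most frequent ciphertext letter is h (appears 9 times).
h is position 7; e is position 4.
Shift = 3.

3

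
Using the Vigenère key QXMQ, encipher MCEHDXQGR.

Repeat the key across the message: QXMQQXMQQ
M(12)+Q(16): 28≡2 → C
C(2)+X(23): 25 → Z
E(4)+M(12): 16 → Q
H(7)+Q(16): 23 → X
D(3)+Q(16): 19 → T
X(23)+X(23): 46≡20 → U
Q(16)+M(12): 28≡2 → C
G(6)+Q(16): 22 → W
R(17)+Q(16): 33≡7 → H

CZQXTUCWH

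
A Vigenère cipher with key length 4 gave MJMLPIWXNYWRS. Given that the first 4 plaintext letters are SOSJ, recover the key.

UVUC

Subtract each crib letter from the matching ciphertext letter (mod 26):
M(12)−S(18)=-6≡20 → U
J(9)−O(14)=-5≡21 → V
M(12)−S(18)=-6≡20 → U
L(11)−J(9)=2 → C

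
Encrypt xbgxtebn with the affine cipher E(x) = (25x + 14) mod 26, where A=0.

x(23): 25·23+14=589≡17 → r
b(1): 25·1+14=39≡13 → n
g(6): 25·6+14=164≡8 → i
x(23): 25·23+14=589≡17 → r
t(19): 25·19+14=489≡21 → v
e(4): 25·4+14=114≡10 → k
b(1): 25·1+14=39≡13 → n
n(13): 25·13+14=339≡1 → b

rnirvknb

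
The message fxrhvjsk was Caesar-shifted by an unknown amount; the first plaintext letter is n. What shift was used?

From the crib: f(5)−n(13)=-8≡18, so the shift is 18.

18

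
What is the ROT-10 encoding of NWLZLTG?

XGVJVDQ

N(13): 13+10=23 → X
W(22): 22+10=32≡6 → G
L(11): 11+10=21 → V
Z(25): 25+10=35≡9 → J
L(11): 11+10=21 → V
T(19): 19+10=29≡3 → D
G(6): 6+10=16 → Q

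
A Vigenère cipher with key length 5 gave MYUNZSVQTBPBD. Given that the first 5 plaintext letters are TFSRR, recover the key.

TTCWI

Subtract each crib letter from the matching ciphertext letter (mod 26):
M(12)−T(19)=-7≡19 → T
Y(24)−F(5)=19 → T
U(20)−S(18)=2 → C
N(13)−R(17)=-4≡22 → W
Z(25)−R(17)=8 → I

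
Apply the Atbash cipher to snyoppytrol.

hmblkkbgilo

s(18) → h(7)
n(13) → m(12)
y(24) → b(1)
o(14) → l(11)
p(15) → k(10)
p(15) → k(10)
y(24) → b(1)
t(19) → g(6)
r(17) → i(8)
o(14) → l(11)
l(11) → o(14)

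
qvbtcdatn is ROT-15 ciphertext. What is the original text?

q(16): 16−15=1 → b
v(21): 21−15=6 → g
b(1): 1−15=-14≡12 → m
t(19): 19−15=4 → e
c(2): 2−15=-13≡13 → n
d(3): 3−15=-12≡14 → o
a(0): 0−15=-15≡11 → l
t(19): 19−15=4 → e
n(13): 13−15=-2≡24 → y

bgmenoley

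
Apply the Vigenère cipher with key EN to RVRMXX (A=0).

Repeat the key across the message: ENENEN
R(17)+E(4): 21 → V
V(21)+N(13): 34≡8 → I
R(17)+E(4): 21 → V
M(12)+N(13): 25 → Z
X(23)+E(4): 27≡1 → B
X(23)+N(13): 36≡10 → K

VIVZBK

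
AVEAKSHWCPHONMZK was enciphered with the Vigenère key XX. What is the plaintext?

Repeat the key across the ciphertext: XXXXXXXXXXXXXXXX
A(0)−X(23): -23≡3 → D
V(21)−X(23): -2≡24 → Y
E(4)−X(23): -19≡7 → H
A(0)−X(23): -23≡3 → D
K(10)−X(23): -13≡13 → N
S(18)−X(23): -5≡21 → V
H(7)−X(23): -16≡10 → K
W(22)−X(23): -1≡25 → Z
C(2)−X(23): -21≡5 → F
P(15)−X(23): -8≡18 → S
H(7)−X(23): -16≡10 → K
O(14)−X(23): -9≡17 → R
N(13)−X(23): -10≡16 → Q
M(12)−X(23): -11≡15 → P
Z(25)−X(23): 2 → C
K(10)−X(23): -13≡13 → N

DYHDNVKZFSKRQPCN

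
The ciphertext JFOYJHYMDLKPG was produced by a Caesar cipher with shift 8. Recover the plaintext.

J(9): 9−8=1 → B
F(5): 5−8=-3≡23 → X
O(14): 14−8=6 → G
Y(24): 24−8=16 → Q
J(9): 9−8=1 → B
H(7): 7−8=-1≡25 → Z
Y(24): 24−8=16 → Q
M(12): 12−8=4 → E
D(3): 3−8=-5≡21 → V
L(11): 11−8=3 → D
K(10): 10−8=2 → C
P(15): 15−8=7 → H
G(6): 6−8=-2≡24 → Y

BXGQBZQEVDCHY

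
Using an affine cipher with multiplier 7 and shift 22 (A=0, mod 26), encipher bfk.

dfo

b(1): 7·1+22=29≡3 → d
f(5): 7·5+22=57≡5 → f
k(10): 7·10+22=92≡14 → o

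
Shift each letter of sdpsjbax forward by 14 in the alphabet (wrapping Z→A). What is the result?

grdgxpol

s(18): 18+14=32≡6 → g
d(3): 3+14=17 → r
p(15): 15+14=29≡3 → d
s(18): 18+14=32≡6 → g
j(9): 9+14=23 → x
b(1): 1+14=15 → p
a(0): 0+14=14 → o
x(23): 23+14=37≡11 → l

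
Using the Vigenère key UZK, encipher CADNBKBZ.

WZNHAUVY

Repeat the key across the message: UZKUZKUZ
C(2)+U(20): 22 → W
A(0)+Z(25): 25 → Z
D(3)+K(10): 13 → N
N(13)+U(20): 33≡7 → H
B(1)+Z(25): 26≡0 → A
K(10)+K(10): 20 → U
B(1)+U(20): 21 → V
Z(25)+Z(25): 50≡24 → Y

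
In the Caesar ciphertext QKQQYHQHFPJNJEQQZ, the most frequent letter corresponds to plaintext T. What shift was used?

The most frequent ciphertext letter is Q (appears 6 times).
Q is position 16; T is position 19.
Shift = -3≡23.

23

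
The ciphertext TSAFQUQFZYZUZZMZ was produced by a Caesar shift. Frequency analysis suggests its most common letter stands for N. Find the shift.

12

The most frequent ciphertext letter is Z (appears 5 times).
Z is position 25; N is position 13.
Shift = 12.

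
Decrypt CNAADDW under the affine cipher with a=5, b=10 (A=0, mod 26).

OLYYJJS

The inverse of 5 mod 26 is 21, since 5·21=105≡1. Apply D(y)=21·(y−10) mod 26:
C(2): 21·(2−10)=-168≡14 → O
N(13): 21·(13−10)=63≡11 → L
A(0): 21·(0−10)=-210≡24 → Y
A(0): 21·(0−10)=-210≡24 → Y
D(3): 21·(3−10)=-147≡9 → J
D(3): 21·(3−10)=-147≡9 → J
W(22): 21·(22−10)=252≡18 → S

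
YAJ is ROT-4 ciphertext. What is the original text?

Y(24): 24−4=20 → U
A(0): 0−4=-4≡22 → W
J(9): 9−4=5 → F

UWF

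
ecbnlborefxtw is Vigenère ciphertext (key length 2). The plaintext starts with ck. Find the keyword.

cs

Subtract each crib letter from the matching ciphertext letter (mod 26):
e(4)−c(2)=2 → c
c(2)−k(10)=-8≡18 → s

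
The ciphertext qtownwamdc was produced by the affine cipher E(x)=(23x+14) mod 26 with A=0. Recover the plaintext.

The inverse of 23 mod 26 is 17, since 23·17=391≡1. Apply D(y)=17·(y−14) mod 26:
q(16): 17·(16−14)=34≡8 → i
t(19): 17·(19−14)=85≡7 → h
o(14): 17·(14−14)=0 → a
w(22): 17·(22−14)=136≡6 → g
n(13): 17·(13−14)=-17≡9 → j
w(22): 17·(22−14)=136≡6 → g
a(0): 17·(0−14)=-238≡22 → w
m(12): 17·(12−14)=-34≡18 → s
d(3): 17·(3−14)=-187≡21 → v
c(2): 17·(2−14)=-204≡4 → e

ihagjgwsve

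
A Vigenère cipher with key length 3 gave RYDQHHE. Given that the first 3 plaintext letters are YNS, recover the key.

Subtract each crib letter from the matching ciphertext letter (mod 26):
R(17)−Y(24)=-7≡19 → T
Y(24)−N(13)=11 → L
D(3)−S(18)=-15≡11 → L

TLL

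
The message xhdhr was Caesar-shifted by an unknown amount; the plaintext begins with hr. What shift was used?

From the crib: x(23)−h(7)=16, so the shift is 16.

16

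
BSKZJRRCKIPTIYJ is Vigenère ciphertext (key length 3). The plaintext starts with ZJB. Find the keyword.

CJJ

Subtract each crib letter from the matching ciphertext letter (mod 26):
B(1)−Z(25)=-24≡2 → C
S(18)−J(9)=9 → J
K(10)−B(1)=9 → J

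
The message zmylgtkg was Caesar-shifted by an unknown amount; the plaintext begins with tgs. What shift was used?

6

From the crib: z(25)−t(19)=6, so the shift is 6.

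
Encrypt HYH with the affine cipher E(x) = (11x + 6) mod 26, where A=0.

H(7): 11·7+6=83≡5 → F
Y(24): 11·24+6=270≡10 → K
H(7): 11·7+6=83≡5 → F

FKF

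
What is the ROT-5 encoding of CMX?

HRC

C(2): 2+5=7 → H
M(12): 12+5=17 → R
X(23): 23+5=28≡2 → C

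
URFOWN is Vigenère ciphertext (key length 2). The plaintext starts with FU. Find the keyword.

Subtract each crib letter from the matching ciphertext letter (mod 26):
U(20)−F(5)=15 → P
R(17)−U(20)=-3≡23 → X

PX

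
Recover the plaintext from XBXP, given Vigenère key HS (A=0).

QJQX

Repeat the key across the ciphertext: HSHS
X(23)−H(7): 16 → Q
B(1)−S(18): -17≡9 → J
X(23)−H(7): 16 → Q
P(15)−S(18): -3≡23 → X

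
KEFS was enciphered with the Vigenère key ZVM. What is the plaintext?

Repeat the key across the ciphertext: ZVMZ
K(10)−Z(25): -15≡11 → L
E(4)−V(21): -17≡9 → J
F(5)−M(12): -7≡19 → T
S(18)−Z(25): -7≡19 → T

LJTT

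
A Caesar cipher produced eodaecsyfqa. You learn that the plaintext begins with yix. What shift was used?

From the crib: e(4)−y(24)=-20≡6, so the shift is 6.

6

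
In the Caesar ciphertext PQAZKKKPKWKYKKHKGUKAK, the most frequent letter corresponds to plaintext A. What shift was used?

The most frequent ciphertext letter is K (appears 10 times).
K is position 10; A is position 0.
Shift = 10.

10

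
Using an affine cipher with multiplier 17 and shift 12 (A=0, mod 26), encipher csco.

uguq

c(2): 17·2+12=46≡20 → u
s(18): 17·18+12=318≡6 → g
c(2): 17·2+12=46≡20 → u
o(14): 17·14+12=250≡16 → q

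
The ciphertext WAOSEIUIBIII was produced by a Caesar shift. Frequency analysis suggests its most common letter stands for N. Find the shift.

The most frequent ciphertext letter is I (appears 5 times).
I is position 8; N is position 13.
Shift = -5≡21.

21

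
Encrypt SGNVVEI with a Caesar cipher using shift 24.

QELTTCG

S(18): 18+24=42≡16 → Q
G(6): 6+24=30≡4 → E
N(13): 13+24=37≡11 → L
V(21): 21+24=45≡19 → T
V(21): 21+24=45≡19 → T
E(4): 4+24=28≡2 → C
I(8): 8+24=32≡6 → G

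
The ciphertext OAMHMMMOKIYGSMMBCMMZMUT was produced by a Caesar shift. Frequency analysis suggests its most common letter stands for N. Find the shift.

25

The most frequent ciphertext letter is M (appears 9 times).
M is position 12; N is position 13.
Shift = -1≡25.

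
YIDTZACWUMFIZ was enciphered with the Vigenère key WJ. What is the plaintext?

CZHKDRGNYDJZD

Repeat the key across the ciphertext: WJWJWJWJWJWJW
Y(24)−W(22): 2 → C
I(8)−J(9): -1≡25 → Z
D(3)−W(22): -19≡7 → H
T(19)−J(9): 10 → K
Z(25)−W(22): 3 → D
A(0)−J(9): -9≡17 → R
C(2)−W(22): -20≡6 → G
W(22)−J(9): 13 → N
U(20)−W(22): -2≡24 → Y
M(12)−J(9): 3 → D
F(5)−W(22): -17≡9 → J
I(8)−J(9): -1≡25 → Z
Z(25)−W(22): 3 → D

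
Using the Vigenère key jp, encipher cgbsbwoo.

Repeat the key across the message: jpjpjpjp
c(2)+j(9): 11 → l
g(6)+p(15): 21 → v
b(1)+j(9): 10 → k
s(18)+p(15): 33≡7 → h
b(1)+j(9): 10 → k
w(22)+p(15): 37≡11 → l
o(14)+j(9): 23 → x
o(14)+p(15): 29≡3 → d

lvkhklxd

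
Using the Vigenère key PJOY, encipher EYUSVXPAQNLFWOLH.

Repeat the key across the message: PJOYPJOYPJOYPJOY
E(4)+P(15): 19 → T
Y(24)+J(9): 33≡7 → H
U(20)+O(14): 34≡8 → I
S(18)+Y(24): 42≡16 → Q
V(21)+P(15): 36≡10 → K
X(23)+J(9): 32≡6 → G
P(15)+O(14): 29≡3 → D
A(0)+Y(24): 24 → Y
Q(16)+P(15): 31≡5 → F
N(13)+J(9): 22 → W
L(11)+O(14): 25 → Z
F(5)+Y(24): 29≡3 → D
W(22)+P(15): 37≡11 → L
O(14)+J(9): 23 → X
L(11)+O(14): 25 → Z
H(7)+Y(24): 31≡5 → F

THIQKGDYFWZDLXZF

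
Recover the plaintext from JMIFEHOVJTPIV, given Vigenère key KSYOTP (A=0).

ZUKRLSEDLFWTL

Repeat the key across the ciphertext: KSYOTPKSYOTPK
J(9)−K(10): -1≡25 → Z
M(12)−S(18): -6≡20 → U
I(8)−Y(24): -16≡10 → K
F(5)−O(14): -9≡17 → R
E(4)−T(19): -15≡11 → L
H(7)−P(15): -8≡18 → S
O(14)−K(10): 4 → E
V(21)−S(18): 3 → D
J(9)−Y(24): -15≡11 → L
T(19)−O(14): 5 → F
P(15)−T(19): -4≡22 → W
I(8)−P(15): -7≡19 → T
V(21)−K(10): 11 → L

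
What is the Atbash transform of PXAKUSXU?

KCZPFHCF

P(15) → K(10)
X(23) → C(2)
A(0) → Z(25)
K(10) → P(15)
U(20) → F(5)
S(18) → H(7)
X(23) → C(2)
U(20) → F(5)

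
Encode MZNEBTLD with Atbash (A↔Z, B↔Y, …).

NAMVYGOW

M(12) → N(13)
Z(25) → A(0)
N(13) → M(12)
E(4) → V(21)
B(1) → Y(24)
T(19) → G(6)
L(11) → O(14)
D(3) → W(22)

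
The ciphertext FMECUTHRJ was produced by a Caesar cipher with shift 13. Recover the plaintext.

F(5): 5−13=-8≡18 → S
M(12): 12−13=-1≡25 → Z
E(4): 4−13=-9≡17 → R
C(2): 2−13=-11≡15 → P
U(20): 20−13=7 → H
T(19): 19−13=6 → G
H(7): 7−13=-6≡20 → U
R(17): 17−13=4 → E
J(9): 9−13=-4≡22 → W

SZRPHGUEW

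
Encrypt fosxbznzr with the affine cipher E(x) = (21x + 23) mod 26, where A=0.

yflmsckcq

f(5): 21·5+23=128≡24 → y
o(14): 21·14+23=317≡5 → f
s(18): 21·18+23=401≡11 → l
x(23): 21·23+23=506≡12 → m
b(1): 21·1+23=44≡18 → s
z(25): 21·25+23=548≡2 → c
n(13): 21·13+23=296≡10 → k
z(25): 21·25+23=548≡2 → c
r(17): 21·17+23=380≡16 → q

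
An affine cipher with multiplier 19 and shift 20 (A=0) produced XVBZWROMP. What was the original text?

The inverse of 19 mod 26 is 11, since 19·11=209≡1. Apply D(y)=11·(y−20) mod 26:
X(23): 11·(23−20)=33≡7 → H
V(21): 11·(21−20)=11 → L
B(1): 11·(1−20)=-209≡25 → Z
Z(25): 11·(25−20)=55≡3 → D
W(22): 11·(22−20)=22 → W
R(17): 11·(17−20)=-33≡19 → T
O(14): 11·(14−20)=-66≡12 → M
M(12): 11·(12−20)=-88≡16 → Q
P(15): 11·(15−20)=-55≡23 → X

HLZDWTMQX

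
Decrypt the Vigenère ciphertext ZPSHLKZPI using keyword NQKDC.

MZIEJXJFF

Repeat the key across the ciphertext: NQKDCNQKD
Z(25)−N(13): 12 → M
P(15)−Q(16): -1≡25 → Z
S(18)−K(10): 8 → I
H(7)−D(3): 4 → E
L(11)−C(2): 9 → J
K(10)−N(13): -3≡23 → X
Z(25)−Q(16): 9 → J
P(15)−K(10): 5 → F
I(8)−D(3): 5 → F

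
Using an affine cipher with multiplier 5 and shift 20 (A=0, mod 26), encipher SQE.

GWO

S(18): 5·18+20=110≡6 → G
Q(16): 5·16+20=100≡22 → W
E(4): 5·4+20=40≡14 → O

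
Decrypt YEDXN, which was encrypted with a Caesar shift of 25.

ZFEYO

Y(24): 24−25=-1≡25 → Z
E(4): 4−25=-21≡5 → F
D(3): 3−25=-22≡4 → E
X(23): 23−25=-2≡24 → Y
N(13): 13−25=-12≡14 → O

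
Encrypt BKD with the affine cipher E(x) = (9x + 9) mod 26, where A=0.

SVK

B(1): 9·1+9=18 → S
K(10): 9·10+9=99≡21 → V
D(3): 9·3+9=36≡10 → K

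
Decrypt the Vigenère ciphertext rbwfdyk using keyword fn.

morsylf

Repeat the key across the ciphertext: fnfnfnf
r(17)−f(5): 12 → m
b(1)−n(13): -12≡14 → o
w(22)−f(5): 17 → r
f(5)−n(13): -8≡18 → s
d(3)−f(5): -2≡24 → y
y(24)−n(13): 11 → l
k(10)−f(5): 5 → f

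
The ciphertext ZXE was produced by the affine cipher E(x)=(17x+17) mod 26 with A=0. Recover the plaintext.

CIN

The inverse of 17 mod 26 is 23, since 17·23=391≡1. Apply D(y)=23·(y−17) mod 26:
Z(25): 23·(25−17)=184≡2 → C
X(23): 23·(23−17)=138≡8 → I
E(4): 23·(4−17)=-299≡13 → N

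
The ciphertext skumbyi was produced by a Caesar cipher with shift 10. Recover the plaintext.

iakcroy

s(18): 18−10=8 → i
k(10): 10−10=0 → a
u(20): 20−10=10 → k
m(12): 12−10=2 → c
b(1): 1−10=-9≡17 → r
y(24): 24−10=14 → o
i(8): 8−10=-2≡24 → y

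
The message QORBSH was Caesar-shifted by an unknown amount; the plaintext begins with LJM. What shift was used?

5

From the crib: Q(16)−L(11)=5, so the shift is 5.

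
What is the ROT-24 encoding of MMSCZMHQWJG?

KKQAXKFOUHE

M(12): 12+24=36≡10 → K
M(12): 12+24=36≡10 → K
S(18): 18+24=42≡16 → Q
C(2): 2+24=26≡0 → A
Z(25): 25+24=49≡23 → X
M(12): 12+24=36≡10 → K
H(7): 7+24=31≡5 → F
Q(16): 16+24=40≡14 → O
W(22): 22+24=46≡20 → U
J(9): 9+24=33≡7 → H
G(6): 6+24=30≡4 → E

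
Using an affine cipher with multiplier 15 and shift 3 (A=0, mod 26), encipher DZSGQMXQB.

D(3): 15·3+3=48≡22 → W
Z(25): 15·25+3=378≡14 → O
S(18): 15·18+3=273≡13 → N
G(6): 15·6+3=93≡15 → P
Q(16): 15·16+3=243≡9 → J
M(12): 15·12+3=183≡1 → B
X(23): 15·23+3=348≡10 → K
Q(16): 15·16+3=243≡9 → J
B(1): 15·1+3=18 → S

WONPJBKJS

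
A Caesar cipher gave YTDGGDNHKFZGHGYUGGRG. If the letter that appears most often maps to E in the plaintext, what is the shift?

The most frequent ciphertext letter is G (appears 7 times).
G is position 6; E is position 4.
Shift = 2.

2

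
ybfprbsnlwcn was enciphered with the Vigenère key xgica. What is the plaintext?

Repeat the key across the ciphertext: xgicaxgicaxg
y(24)−x(23): 1 → b
b(1)−g(6): -5≡21 → v
f(5)−i(8): -3≡23 → x
p(15)−c(2): 13 → n
r(17)−a(0): 17 → r
b(1)−x(23): -22≡4 → e
s(18)−g(6): 12 → m
n(13)−i(8): 5 → f
l(11)−c(2): 9 → j
w(22)−a(0): 22 → w
c(2)−x(23): -21≡5 → f
n(13)−g(6): 7 → h

bvxnremfjwfh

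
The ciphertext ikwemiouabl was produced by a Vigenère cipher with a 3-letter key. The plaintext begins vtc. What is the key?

nru

Subtract each crib letter from the matching ciphertext letter (mod 26):
i(8)−v(21)=-13≡13 → n
k(10)−t(19)=-9≡17 → r
w(22)−c(2)=20 → u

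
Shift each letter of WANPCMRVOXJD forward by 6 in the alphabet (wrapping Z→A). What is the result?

CGTVISXBUDPJ

W(22): 22+6=28≡2 → C
A(0): 0+6=6 → G
N(13): 13+6=19 → T
P(15): 15+6=21 → V
C(2): 2+6=8 → I
M(12): 12+6=18 → S
R(17): 17+6=23 → X
V(21): 21+6=27≡1 → B
O(14): 14+6=20 → U
X(23): 23+6=29≡3 → D
J(9): 9+6=15 → P
D(3): 3+6=9 → J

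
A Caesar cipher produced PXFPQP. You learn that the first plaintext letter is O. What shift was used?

From the crib: P(15)−O(14)=1, so the shift is 1.

1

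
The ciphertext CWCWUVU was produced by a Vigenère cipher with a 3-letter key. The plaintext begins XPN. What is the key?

FHP

Subtract each crib letter from the matching ciphertext letter (mod 26):
C(2)−X(23)=-21≡5 → F
W(22)−P(15)=7 → H
C(2)−N(13)=-11≡15 → P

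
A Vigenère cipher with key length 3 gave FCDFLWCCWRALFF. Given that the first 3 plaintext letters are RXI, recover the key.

OFV

Subtract each crib letter from the matching ciphertext letter (mod 26):
F(5)−R(17)=-12≡14 → O
C(2)−X(23)=-21≡5 → F
D(3)−I(8)=-5≡21 → V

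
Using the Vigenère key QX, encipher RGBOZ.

Repeat the key across the message: QXQXQ
R(17)+Q(16): 33≡7 → H
G(6)+X(23): 29≡3 → D
B(1)+Q(16): 17 → R
O(14)+X(23): 37≡11 → L
Z(25)+Q(16): 41≡15 → P

HDRLP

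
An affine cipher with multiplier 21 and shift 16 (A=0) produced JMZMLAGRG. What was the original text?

RGTGBYCFC

The inverse of 21 mod 26 is 5, since 21·5=105≡1. Apply D(y)=5·(y−16) mod 26:
J(9): 5·(9−16)=-35≡17 → R
M(12): 5·(12−16)=-20≡6 → G
Z(25): 5·(25−16)=45≡19 → T
M(12): 5·(12−16)=-20≡6 → G
L(11): 5·(11−16)=-25≡1 → B
A(0): 5·(0−16)=-80≡24 → Y
G(6): 5·(6−16)=-50≡2 → C
R(17): 5·(17−16)=5 → F
G(6): 5·(6−16)=-50≡2 → C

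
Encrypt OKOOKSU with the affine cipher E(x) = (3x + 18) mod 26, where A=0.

IWIIWUA

O(14): 3·14+18=60≡8 → I
K(10): 3·10+18=48≡22 → W
O(14): 3·14+18=60≡8 → I
O(14): 3·14+18=60≡8 → I
K(10): 3·10+18=48≡22 → W
S(18): 3·18+18=72≡20 → U
U(20): 3·20+18=78≡0 → A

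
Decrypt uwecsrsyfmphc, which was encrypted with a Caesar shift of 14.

giqoedekrybto

u(20): 20−14=6 → g
w(22): 22−14=8 → i
e(4): 4−14=-10≡16 → q
c(2): 2−14=-12≡14 → o
s(18): 18−14=4 → e
r(17): 17−14=3 → d
s(18): 18−14=4 → e
y(24): 24−14=10 → k
f(5): 5−14=-9≡17 → r
m(12): 12−14=-2≡24 → y
p(15): 15−14=1 → b
h(7): 7−14=-7≡19 → t
c(2): 2−14=-12≡14 → o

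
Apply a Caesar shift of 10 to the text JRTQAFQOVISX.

TBDAKPAYFSCH

J(9): 9+10=19 → T
R(17): 17+10=27≡1 → B
T(19): 19+10=29≡3 → D
Q(16): 16+10=26≡0 → A
A(0): 0+10=10 → K
F(5): 5+10=15 → P
Q(16): 16+10=26≡0 → A
O(14): 14+10=24 → Y
V(21): 21+10=31≡5 → F
I(8): 8+10=18 → S
S(18): 18+10=28≡2 → C
X(23): 23+10=33≡7 → H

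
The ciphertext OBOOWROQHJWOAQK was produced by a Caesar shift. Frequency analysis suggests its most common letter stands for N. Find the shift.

The most frequent ciphertext letter is O (appears 5 times).
O is position 14; N is position 13.
Shift = 1.

1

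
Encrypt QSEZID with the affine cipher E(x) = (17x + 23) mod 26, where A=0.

Q(16): 17·16+23=295≡9 → J
S(18): 17·18+23=329≡17 → R
E(4): 17·4+23=91≡13 → N
Z(25): 17·25+23=448≡6 → G
I(8): 17·8+23=159≡3 → D
D(3): 17·3+23=74≡22 → W

JRNGDW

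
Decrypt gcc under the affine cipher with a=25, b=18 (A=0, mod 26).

mqq

The inverse of 25 mod 26 is 25, since 25·25=625≡1. Apply D(y)=25·(y−18) mod 26:
g(6): 25·(6−18)=-300≡12 → m
c(2): 25·(2−18)=-400≡16 → q
c(2): 25·(2−18)=-400≡16 → q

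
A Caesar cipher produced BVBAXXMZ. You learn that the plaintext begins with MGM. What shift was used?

15

From the crib: B(1)−M(12)=-11≡15, so the shift is 15.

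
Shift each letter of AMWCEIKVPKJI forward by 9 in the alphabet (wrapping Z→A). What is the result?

A(0): 0+9=9 → J
M(12): 12+9=21 → V
W(22): 22+9=31≡5 → F
C(2): 2+9=11 → L
E(4): 4+9=13 → N
I(8): 8+9=17 → R
K(10): 10+9=19 → T
V(21): 21+9=30≡4 → E
P(15): 15+9=24 → Y
K(10): 10+9=19 → T
J(9): 9+9=18 → S
I(8): 8+9=17 → R

JVFLNRTEYTSR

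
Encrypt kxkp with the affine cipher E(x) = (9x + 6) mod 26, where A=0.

sfsl

k(10): 9·10+6=96≡18 → s
x(23): 9·23+6=213≡5 → f
k(10): 9·10+6=96≡18 → s
p(15): 9·15+6=141≡11 → l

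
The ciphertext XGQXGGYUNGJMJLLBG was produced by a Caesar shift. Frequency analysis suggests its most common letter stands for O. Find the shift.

The most frequent ciphertext letter is G (appears 5 times).
G is position 6; O is position 14.
Shift = -8≡18.

18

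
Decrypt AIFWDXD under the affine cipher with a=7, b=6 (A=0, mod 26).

OELGHVH

The inverse of 7 mod 26 is 15, since 7·15=105≡1. Apply D(y)=15·(y−6) mod 26:
A(0): 15·(0−6)=-90≡14 → O
I(8): 15·(8−6)=30≡4 → E
F(5): 15·(5−6)=-15≡11 → L
W(22): 15·(22−6)=240≡6 → G
D(3): 15·(3−6)=-45≡7 → H
X(23): 15·(23−6)=255≡21 → V
D(3): 15·(3−6)=-45≡7 → H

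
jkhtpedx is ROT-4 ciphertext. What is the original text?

j(9): 9−4=5 → f
k(10): 10−4=6 → g
h(7): 7−4=3 → d
t(19): 19−4=15 → p
p(15): 15−4=11 → l
e(4): 4−4=0 → a
d(3): 3−4=-1≡25 → z
x(23): 23−4=19 → t

fgdplazt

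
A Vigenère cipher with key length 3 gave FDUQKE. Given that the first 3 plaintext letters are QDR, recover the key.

PAD

Subtract each crib letter from the matching ciphertext letter (mod 26):
F(5)−Q(16)=-11≡15 → P
D(3)−D(3)=0 → A
U(20)−R(17)=3 → D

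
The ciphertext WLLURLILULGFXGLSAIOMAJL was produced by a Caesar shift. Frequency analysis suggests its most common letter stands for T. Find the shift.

18

The most frequent ciphertext letter is L (appears 7 times).
L is position 11; T is position 19.
Shift = -8≡18.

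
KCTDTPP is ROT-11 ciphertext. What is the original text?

ZRISIEE

K(10): 10−11=-1≡25 → Z
C(2): 2−11=-9≡17 → R
T(19): 19−11=8 → I
D(3): 3−11=-8≡18 → S
T(19): 19−11=8 → I
P(15): 15−11=4 → E
P(15): 15−11=4 → E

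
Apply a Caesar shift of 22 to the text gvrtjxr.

g(6): 6+22=28≡2 → c
v(21): 21+22=43≡17 → r
r(17): 17+22=39≡13 → n
t(19): 19+22=41≡15 → p
j(9): 9+22=31≡5 → f
x(23): 23+22=45≡19 → t
r(17): 17+22=39≡13 → n

crnpftn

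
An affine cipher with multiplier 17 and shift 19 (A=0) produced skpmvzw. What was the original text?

The inverse of 17 mod 26 is 23, since 17·23=391≡1. Apply D(y)=23·(y−19) mod 26:
s(18): 23·(18−19)=-23≡3 → d
k(10): 23·(10−19)=-207≡1 → b
p(15): 23·(15−19)=-92≡12 → m
m(12): 23·(12−19)=-161≡21 → v
v(21): 23·(21−19)=46≡20 → u
z(25): 23·(25−19)=138≡8 → i
w(22): 23·(22−19)=69≡17 → r

dbmvuir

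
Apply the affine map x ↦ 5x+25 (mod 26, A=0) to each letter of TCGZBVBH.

T(19): 5·19+25=120≡16 → Q
C(2): 5·2+25=35≡9 → J
G(6): 5·6+25=55≡3 → D
Z(25): 5·25+25=150≡20 → U
B(1): 5·1+25=30≡4 → E
V(21): 5·21+25=130≡0 → A
B(1): 5·1+25=30≡4 → E
H(7): 5·7+25=60≡8 → I

QJDUEAEI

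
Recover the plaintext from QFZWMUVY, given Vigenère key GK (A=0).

Repeat the key across the ciphertext: GKGKGKGK
Q(16)−G(6): 10 → K
F(5)−K(10): -5≡21 → V
Z(25)−G(6): 19 → T
W(22)−K(10): 12 → M
M(12)−G(6): 6 → G
U(20)−K(10): 10 → K
V(21)−G(6): 15 → P
Y(24)−K(10): 14 → O

KVTMGKPO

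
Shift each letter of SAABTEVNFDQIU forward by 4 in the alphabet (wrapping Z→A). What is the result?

S(18): 18+4=22 → W
A(0): 0+4=4 → E
A(0): 0+4=4 → E
B(1): 1+4=5 → F
T(19): 19+4=23 → X
E(4): 4+4=8 → I
V(21): 21+4=25 → Z
N(13): 13+4=17 → R
F(5): 5+4=9 → J
D(3): 3+4=7 → H
Q(16): 16+4=20 → U
I(8): 8+4=12 → M
U(20): 20+4=24 → Y

WEEFXIZRJHUMY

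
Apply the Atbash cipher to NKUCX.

N(13) → M(12)
K(10) → P(15)
U(20) → F(5)
C(2) → X(23)
X(23) → C(2)

MPFXC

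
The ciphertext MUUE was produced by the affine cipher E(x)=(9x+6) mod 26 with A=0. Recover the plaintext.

The inverse of 9 mod 26 is 3, since 9·3=27≡1. Apply D(y)=3·(y−6) mod 26:
M(12): 3·(12−6)=18 → S
U(20): 3·(20−6)=42≡16 → Q
U(20): 3·(20−6)=42≡16 → Q
E(4): 3·(4−6)=-6≡20 → U

SQQU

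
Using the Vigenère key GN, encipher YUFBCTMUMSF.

EHLOIGSHSFL

Repeat the key across the message: GNGNGNGNGNG
Y(24)+G(6): 30≡4 → E
U(20)+N(13): 33≡7 → H
F(5)+G(6): 11 → L
B(1)+N(13): 14 → O
C(2)+G(6): 8 → I
T(19)+N(13): 32≡6 → G
M(12)+G(6): 18 → S
U(20)+N(13): 33≡7 → H
M(12)+G(6): 18 → S
S(18)+N(13): 31≡5 → F
F(5)+G(6): 11 → L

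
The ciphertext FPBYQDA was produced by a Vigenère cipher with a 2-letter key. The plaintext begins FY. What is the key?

AR

Subtract each crib letter from the matching ciphertext letter (mod 26):
F(5)−F(5)=0 → A
P(15)−Y(24)=-9≡17 → R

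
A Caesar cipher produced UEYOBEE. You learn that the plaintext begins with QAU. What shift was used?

From the crib: U(20)−Q(16)=4, so the shift is 4.

4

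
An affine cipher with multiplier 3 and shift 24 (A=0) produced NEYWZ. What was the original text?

The inverse of 3 mod 26 is 9, since 3·9=27≡1. Apply D(y)=9·(y−24) mod 26:
N(13): 9·(13−24)=-99≡5 → F
E(4): 9·(4−24)=-180≡2 → C
Y(24): 9·(24−24)=0 → A
W(22): 9·(22−24)=-18≡8 → I
Z(25): 9·(25−24)=9 → J

FCAIJ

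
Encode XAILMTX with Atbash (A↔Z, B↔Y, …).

CZRONGC

X(23) → C(2)
A(0) → Z(25)
I(8) → R(17)
L(11) → O(14)
M(12) → N(13)
T(19) → G(6)
X(23) → C(2)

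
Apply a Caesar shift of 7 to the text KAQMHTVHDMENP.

K(10): 10+7=17 → R
A(0): 0+7=7 → H
Q(16): 16+7=23 → X
M(12): 12+7=19 → T
H(7): 7+7=14 → O
T(19): 19+7=26≡0 → A
V(21): 21+7=28≡2 → C
H(7): 7+7=14 → O
D(3): 3+7=10 → K
M(12): 12+7=19 → T
E(4): 4+7=11 → L
N(13): 13+7=20 → U
P(15): 15+7=22 → W

RHXTOACOKTLUW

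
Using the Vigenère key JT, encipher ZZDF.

Repeat the key across the message: JTJT
Z(25)+J(9): 34≡8 → I
Z(25)+T(19): 44≡18 → S
D(3)+J(9): 12 → M
F(5)+T(19): 24 → Y

ISMY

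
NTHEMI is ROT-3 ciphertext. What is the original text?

N(13): 13−3=10 → K
T(19): 19−3=16 → Q
H(7): 7−3=4 → E
E(4): 4−3=1 → B
M(12): 12−3=9 → J
I(8): 8−3=5 → F

KQEBJF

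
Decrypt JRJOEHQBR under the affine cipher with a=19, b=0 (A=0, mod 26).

VFVYSZULF

The inverse of 19 mod 26 is 11, since 19·11=209≡1. Apply D(y)=11·(y−0) mod 26:
J(9): 11·(9−0)=99≡21 → V
R(17): 11·(17−0)=187≡5 → F
J(9): 11·(9−0)=99≡21 → V
O(14): 11·(14−0)=154≡24 → Y
E(4): 11·(4−0)=44≡18 → S
H(7): 11·(7−0)=77≡25 → Z
Q(16): 11·(16−0)=176≡20 → U
B(1): 11·(1−0)=11 → L
R(17): 11·(17−0)=187≡5 → F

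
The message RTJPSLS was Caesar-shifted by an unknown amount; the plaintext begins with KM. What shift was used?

7

From the crib: R(17)−K(10)=7, so the shift is 7.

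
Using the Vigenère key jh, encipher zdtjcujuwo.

Repeat the key across the message: jhjhjhjhjh
z(25)+j(9): 34≡8 → i
d(3)+h(7): 10 → k
t(19)+j(9): 28≡2 → c
j(9)+h(7): 16 → q
c(2)+j(9): 11 → l
u(20)+h(7): 27≡1 → b
j(9)+j(9): 18 → s
u(20)+h(7): 27≡1 → b
w(22)+j(9): 31≡5 → f
o(14)+h(7): 21 → v

ikcqlbsbfv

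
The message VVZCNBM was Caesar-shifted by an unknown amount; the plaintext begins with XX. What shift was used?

24

From the crib: V(21)−X(23)=-2≡24, so the shift is 24.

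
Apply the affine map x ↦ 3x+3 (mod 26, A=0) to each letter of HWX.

H(7): 3·7+3=24 → Y
W(22): 3·22+3=69≡17 → R
X(23): 3·23+3=72≡20 → U

YRU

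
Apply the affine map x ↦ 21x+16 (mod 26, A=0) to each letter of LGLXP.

NMNFT

L(11): 21·11+16=247≡13 → N
G(6): 21·6+16=142≡12 → M
L(11): 21·11+16=247≡13 → N
X(23): 21·23+16=499≡5 → F
P(15): 21·15+16=331≡19 → T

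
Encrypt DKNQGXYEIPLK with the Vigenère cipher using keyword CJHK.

FTUAIGFOKYSU

Repeat the key across the message: CJHKCJHKCJHK
D(3)+C(2): 5 → F
K(10)+J(9): 19 → T
N(13)+H(7): 20 → U
Q(16)+K(10): 26≡0 → A
G(6)+C(2): 8 → I
X(23)+J(9): 32≡6 → G
Y(24)+H(7): 31≡5 → F
E(4)+K(10): 14 → O
I(8)+C(2): 10 → K
P(15)+J(9): 24 → Y
L(11)+H(7): 18 → S
K(10)+K(10): 20 → U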